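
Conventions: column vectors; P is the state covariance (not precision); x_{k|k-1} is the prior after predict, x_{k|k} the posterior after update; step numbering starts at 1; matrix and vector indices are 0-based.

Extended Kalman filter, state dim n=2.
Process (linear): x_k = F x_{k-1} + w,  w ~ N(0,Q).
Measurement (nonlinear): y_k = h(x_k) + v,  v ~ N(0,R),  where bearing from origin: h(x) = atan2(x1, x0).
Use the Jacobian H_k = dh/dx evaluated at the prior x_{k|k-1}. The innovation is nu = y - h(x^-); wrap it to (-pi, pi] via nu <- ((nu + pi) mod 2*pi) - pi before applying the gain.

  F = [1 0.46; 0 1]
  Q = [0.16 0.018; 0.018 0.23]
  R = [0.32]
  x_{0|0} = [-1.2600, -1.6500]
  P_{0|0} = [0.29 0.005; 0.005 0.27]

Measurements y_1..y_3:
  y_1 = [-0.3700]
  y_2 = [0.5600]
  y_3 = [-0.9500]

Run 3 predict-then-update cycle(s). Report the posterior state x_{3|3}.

x_post = [-2.7570, -3.0828]

step 1: x^-=[-2.0190, -1.6500]  P^-=[0.5117 0.1472; 0.1472 0.5000]  H_jac=[0.2427 -0.2970]  S=[0.3730]  K=[0.2158; -0.3023]  nu=[2.0864]  x^+=[-1.5689, -2.2807]  P^+=[0.4944 0.1715; 0.1715 0.4659]
step 2: x^-=[-2.6180, -2.2807]  P^-=[0.9108 0.4038; 0.4038 0.6959]  H_jac=[0.1892 -0.2172]  S=[0.3522]  K=[0.2402; -0.2121]  nu=[2.9849]  x^+=[-1.9010, -2.9139]  P^+=[0.8904 0.4218; 0.4218 0.6801]
step 3: x^-=[-3.2414, -2.9139]  P^-=[1.5824 0.7526; 0.7526 0.9101]  H_jac=[0.1534 -0.1706]  S=[0.3443]  K=[0.3319; -0.1157]  nu=[1.4594]  x^+=[-2.7570, -3.0828]  P^+=[1.5445 0.7658; 0.7658 0.9055]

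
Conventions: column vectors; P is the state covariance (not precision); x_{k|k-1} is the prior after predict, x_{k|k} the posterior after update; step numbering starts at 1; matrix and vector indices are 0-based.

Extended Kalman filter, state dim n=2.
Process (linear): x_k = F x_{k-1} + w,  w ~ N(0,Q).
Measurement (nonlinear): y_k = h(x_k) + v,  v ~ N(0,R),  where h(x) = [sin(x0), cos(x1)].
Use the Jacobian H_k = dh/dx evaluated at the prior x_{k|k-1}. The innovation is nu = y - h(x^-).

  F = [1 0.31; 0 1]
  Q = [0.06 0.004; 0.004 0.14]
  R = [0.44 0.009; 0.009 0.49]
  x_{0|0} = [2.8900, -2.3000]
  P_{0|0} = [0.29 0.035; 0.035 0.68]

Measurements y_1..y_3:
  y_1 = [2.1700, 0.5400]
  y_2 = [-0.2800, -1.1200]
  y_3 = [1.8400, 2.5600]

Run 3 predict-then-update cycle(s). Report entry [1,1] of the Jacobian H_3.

H_jac[1,1] = 0.7444

step 1: x^-=[2.1770, -2.3000]  P^-=[0.4370 0.2498; 0.2498 0.8200]  H_jac=[-0.5698 0.0000; 0.0000 0.7457]  S=[0.5819 -0.0971; -0.0971 0.9460]  K=[-0.4020 0.1556; -0.1391 0.6321]  nu=[1.3482, 1.2063]  x^+=[1.8228, -1.7250]  P^+=[0.3080 0.0974; 0.0974 0.4137]
step 2: x^-=[1.2881, -1.7250]  P^-=[0.4681 0.2297; 0.2297 0.5537]  H_jac=[0.2790 0.0000; 0.0000 0.9881]  S=[0.4764 0.0723; 0.0723 1.0306]  K=[0.2433 0.2031; 0.0545 0.5270]  nu=[-1.2403, -0.9664]  x^+=[0.7900, -2.3019]  P^+=[0.3903 0.1029; 0.1029 0.2618]
step 3: x^-=[0.0765, -2.3019]  P^-=[0.5392 0.1881; 0.1881 0.4018]  H_jac=[0.9971 0.0000; 0.0000 0.7444]  S=[0.9761 0.1486; 0.1486 0.7127]  K=[0.5380 0.0843; 0.1325 0.3921]  nu=[1.7636, 3.2277]  x^+=[1.2974, -0.8027]  P^+=[0.2382 0.0620; 0.0620 0.2597]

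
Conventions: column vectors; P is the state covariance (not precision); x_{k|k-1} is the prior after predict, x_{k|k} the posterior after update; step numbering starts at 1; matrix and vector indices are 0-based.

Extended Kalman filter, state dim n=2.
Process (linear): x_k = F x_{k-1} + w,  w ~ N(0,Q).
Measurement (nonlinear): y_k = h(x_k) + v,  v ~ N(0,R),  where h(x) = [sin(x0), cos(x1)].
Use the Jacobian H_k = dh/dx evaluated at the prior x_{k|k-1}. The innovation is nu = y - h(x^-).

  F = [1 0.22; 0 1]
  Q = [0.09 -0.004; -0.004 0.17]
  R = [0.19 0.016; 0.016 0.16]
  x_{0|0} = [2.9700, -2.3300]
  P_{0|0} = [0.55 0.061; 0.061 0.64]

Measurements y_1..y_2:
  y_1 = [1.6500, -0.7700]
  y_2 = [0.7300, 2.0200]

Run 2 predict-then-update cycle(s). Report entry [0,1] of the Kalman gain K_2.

K[0,1] = 0.0320

step 1: x^-=[2.4574, -2.3300]  P^-=[0.6978 0.1978; 0.1978 0.8100]  H_jac=[-0.7749 0.0000; 0.0000 0.7254]  S=[0.6090 -0.0952; -0.0952 0.5862]  K=[-0.8717 0.1032; -0.0975 0.9865]  nu=[1.0180, -0.0817]  x^+=[1.5616, -2.5098]  P^+=[0.2116 0.0035; 0.0035 0.2154]
step 2: x^-=[1.0094, -2.5098]  P^-=[0.3136 0.0469; 0.0469 0.3854]  H_jac=[0.5323 0.0000; 0.0000 0.5906]  S=[0.2789 0.0308; 0.0308 0.2944]  K=[0.5951 0.0320; 0.0044 0.7727]  nu=[-0.1165, 2.8270]  x^+=[1.0305, -0.3260]  P^+=[0.2134 0.0248; 0.0248 0.2094]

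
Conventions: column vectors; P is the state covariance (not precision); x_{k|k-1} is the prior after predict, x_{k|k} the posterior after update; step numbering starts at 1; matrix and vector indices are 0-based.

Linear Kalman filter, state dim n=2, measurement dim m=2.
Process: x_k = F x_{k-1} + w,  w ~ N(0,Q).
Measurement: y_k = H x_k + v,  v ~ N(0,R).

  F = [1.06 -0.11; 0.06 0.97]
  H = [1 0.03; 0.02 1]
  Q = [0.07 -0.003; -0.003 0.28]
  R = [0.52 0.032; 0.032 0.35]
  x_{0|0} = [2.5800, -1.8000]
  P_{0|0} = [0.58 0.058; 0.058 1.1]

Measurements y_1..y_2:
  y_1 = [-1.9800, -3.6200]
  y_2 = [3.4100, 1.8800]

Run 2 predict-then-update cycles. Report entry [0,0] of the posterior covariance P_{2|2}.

P_post[0,0] = 0.2294

step 1: x^-=[2.9328, -1.5912]  P^-=[0.7215 -0.0242; -0.0242 1.3238]  S=[1.2412 0.0619; 0.0619 1.6731]  K=[0.5820 -0.0274; -0.0270 0.7919]  nu=[-4.8651, -2.0875]  x^+=[0.1583, -3.1129]  P^+=[0.3017 0.0030; 0.0030 0.2763]
step 2: x^-=[0.5102, -3.0100]  P^-=[0.4116 -0.0102; -0.0102 0.5414]  S=[0.9315 0.0462; 0.0462 0.8911]  K=[0.4428 -0.0252; -0.0237 0.6085]  nu=[2.9901, 4.8798]  x^+=[1.7113, -0.1116]  P^+=[0.2294 0.0008; 0.0008 0.2122]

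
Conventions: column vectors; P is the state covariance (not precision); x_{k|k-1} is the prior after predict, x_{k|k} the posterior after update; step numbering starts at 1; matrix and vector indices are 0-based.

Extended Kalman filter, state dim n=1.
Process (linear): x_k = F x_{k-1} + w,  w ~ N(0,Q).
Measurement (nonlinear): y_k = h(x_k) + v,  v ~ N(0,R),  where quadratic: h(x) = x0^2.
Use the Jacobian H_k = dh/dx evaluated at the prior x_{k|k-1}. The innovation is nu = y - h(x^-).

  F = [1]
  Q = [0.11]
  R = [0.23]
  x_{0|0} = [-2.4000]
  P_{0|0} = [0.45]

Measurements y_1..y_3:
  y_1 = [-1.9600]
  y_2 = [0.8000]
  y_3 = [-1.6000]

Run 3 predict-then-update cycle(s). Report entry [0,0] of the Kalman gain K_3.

K[0,0] = -0.3904

step 1: x^-=[-2.4000]  P^-=[0.5600]  H_jac=[-4.8000]  S=[13.1324]  K=[-0.2047]  nu=[-7.7200]  x^+=[-0.8198]  P^+=[0.0098]
step 2: x^-=[-0.8198]  P^-=[0.1198]  H_jac=[-1.6397]  S=[0.5521]  K=[-0.3558]  nu=[0.1279]  x^+=[-0.8653]  P^+=[0.0499]
step 3: x^-=[-0.8653]  P^-=[0.1599]  H_jac=[-1.7307]  S=[0.7090]  K=[-0.3904]  nu=[-2.3488]  x^+=[0.0515]  P^+=[0.0519]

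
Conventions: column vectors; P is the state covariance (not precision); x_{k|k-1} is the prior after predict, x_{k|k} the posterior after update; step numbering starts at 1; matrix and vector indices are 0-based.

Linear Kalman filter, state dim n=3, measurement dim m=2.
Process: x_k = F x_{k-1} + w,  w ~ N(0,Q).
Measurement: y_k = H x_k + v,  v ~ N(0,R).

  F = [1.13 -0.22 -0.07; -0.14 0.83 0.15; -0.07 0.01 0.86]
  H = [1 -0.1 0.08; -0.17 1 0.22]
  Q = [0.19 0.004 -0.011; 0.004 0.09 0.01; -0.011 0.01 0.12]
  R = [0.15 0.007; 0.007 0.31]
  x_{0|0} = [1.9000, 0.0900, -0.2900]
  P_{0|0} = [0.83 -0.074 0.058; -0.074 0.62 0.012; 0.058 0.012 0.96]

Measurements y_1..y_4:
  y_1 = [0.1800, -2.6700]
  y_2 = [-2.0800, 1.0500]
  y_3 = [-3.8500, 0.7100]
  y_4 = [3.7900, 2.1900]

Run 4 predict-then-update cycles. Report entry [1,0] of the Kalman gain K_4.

K[1,0] = -0.0182

step 1: x^-=[2.1475, -0.2348, -0.3815]  P^-=[1.3125 -0.3130 -0.0834; -0.3130 0.5727 0.1525; -0.0834 0.1525 0.8275]  S=[1.5204 -0.5855; -0.5855 1.1405]  K=[0.8629 -0.0432; -0.0160 0.5701; 0.1202 0.3675]  nu=[-1.9605, -1.9862]  x^+=[0.5416, -1.3358, -1.3469]  P^+=[0.1348 0.0244 -0.0403; 0.0244 0.1911 -0.0468; -0.0403 -0.0468 0.7032]
step 2: x^-=[1.0002, -1.3866, -1.2096]  P^-=[0.3676 -0.0389 -0.0943; -0.0389 0.2244 0.0740; -0.0943 0.0740 0.6448]  S=[0.5155 -0.1213; -0.1213 0.6291]  K=[0.6917 -0.0607; -0.0157 0.3901; -0.0109 0.3664]  nu=[-3.1221, 2.8727]  x^+=[-1.3340, -0.2169, -0.1228]  P^+=[0.1084 0.0145 -0.0455; 0.0145 0.1271 -0.0173; -0.0455 -0.0173 0.5593]
step 3: x^-=[-1.4511, -0.0117, -0.0144]  P^-=[0.3368 -0.0348 -0.0943; -0.0348 0.1865 0.0770; -0.0943 0.0770 0.5394]  S=[0.4828 -0.1098; -0.1098 0.5851]  K=[0.6742 -0.0663; -0.0173 0.3546; -0.0415 0.3540]  nu=[-2.3989, 0.4782]  x^+=[-3.1001, 0.1994, 0.2543]  P^+=[0.1050 0.0110 -0.0406; 0.0110 0.1115 0.0009; -0.0406 0.0009 0.4620]
step 4: x^-=[-3.5648, 0.6377, 0.4377]  P^-=[0.3327 -0.0346 -0.0869; -0.0346 0.1786 0.0769; -0.0869 0.0769 0.4671]  S=[0.4793 -0.1078; -0.1078 0.5729]  K=[0.6721 -0.0659; -0.0182 0.3481; -0.0449 0.3309]  nu=[7.3835, 0.8500]  x^+=[1.3417, 0.7990, 0.3871]  P^+=[0.1042 0.0098 -0.0356; 0.0098 0.1077 0.0082; -0.0356 0.0082 0.4002]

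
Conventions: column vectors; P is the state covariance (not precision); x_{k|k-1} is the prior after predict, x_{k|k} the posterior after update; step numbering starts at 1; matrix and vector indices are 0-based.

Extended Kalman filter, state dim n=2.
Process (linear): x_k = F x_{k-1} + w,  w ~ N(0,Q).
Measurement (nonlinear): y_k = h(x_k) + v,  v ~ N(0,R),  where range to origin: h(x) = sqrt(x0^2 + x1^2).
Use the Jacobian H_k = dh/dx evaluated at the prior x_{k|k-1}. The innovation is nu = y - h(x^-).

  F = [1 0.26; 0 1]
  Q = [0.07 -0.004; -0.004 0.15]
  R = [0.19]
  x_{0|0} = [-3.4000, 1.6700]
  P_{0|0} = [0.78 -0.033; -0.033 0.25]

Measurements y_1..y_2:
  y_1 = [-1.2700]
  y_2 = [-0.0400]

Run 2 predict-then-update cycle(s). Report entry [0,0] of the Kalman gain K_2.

step 1: x^-=[-2.9658, 1.6700]  P^-=[0.8497 0.0280; 0.0280 0.4000]  H_jac=[-0.8714 0.4906]  S=[0.9075]  K=[-0.8007; 0.1894]  nu=[-4.6737]  x^+=[0.7766, 0.7849]  P^+=[0.2679 0.1656; 0.1656 0.3675]
step 2: x^-=[0.9806, 0.7849]  P^-=[0.4488 0.2572; 0.2572 0.5175]  H_jac=[0.7807 0.6249]  S=[0.9165]  K=[0.5576; 0.5719]  nu=[-1.2961]  x^+=[0.2579, 0.0438]  P^+=[0.1638 -0.0351; -0.0351 0.2177]

K[0,0] = 0.5576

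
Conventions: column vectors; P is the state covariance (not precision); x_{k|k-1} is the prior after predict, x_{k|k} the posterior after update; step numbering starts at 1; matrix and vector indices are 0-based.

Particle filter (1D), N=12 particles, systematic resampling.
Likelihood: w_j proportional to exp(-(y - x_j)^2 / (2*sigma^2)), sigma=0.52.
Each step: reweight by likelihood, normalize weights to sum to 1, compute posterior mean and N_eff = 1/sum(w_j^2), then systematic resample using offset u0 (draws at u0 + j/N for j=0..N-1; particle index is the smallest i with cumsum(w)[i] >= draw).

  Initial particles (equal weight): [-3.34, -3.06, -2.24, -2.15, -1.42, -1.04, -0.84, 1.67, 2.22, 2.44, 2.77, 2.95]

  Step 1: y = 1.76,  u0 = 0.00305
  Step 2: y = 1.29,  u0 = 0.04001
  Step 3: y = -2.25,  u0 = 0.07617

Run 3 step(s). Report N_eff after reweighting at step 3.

step 1: w=[0.0000, 0.0000, 0.0000, 0.0000, 0.0000, 0.0000, 0.0000, 0.4263, 0.2926, 0.1840, 0.0656, 0.0315]  mean=2.0852  Neff=3.2631  idx=[7, 7, 7, 7, 7, 7, 8, 8, 8, 9, 9, 10]
step 2: w=[0.1420, 0.1420, 0.1420, 0.1420, 0.1420, 0.1420, 0.0375, 0.0375, 0.0375, 0.0161, 0.0161, 0.0032]  mean=1.7602  Neff=7.9507  idx=[0, 0, 1, 2, 2, 3, 3, 4, 4, 5, 6, 8]
step 3: w=[0.1000, 0.1000, 0.1000, 0.1000, 0.1000, 0.1000, 0.1000, 0.1000, 0.1000, 0.1000, 0.0000, 0.0000]  mean=1.6700  Neff=10.0008  idx=[0, 1, 2, 3, 4, 4, 5, 6, 7, 8, 9, 9]

N_eff = 10.0008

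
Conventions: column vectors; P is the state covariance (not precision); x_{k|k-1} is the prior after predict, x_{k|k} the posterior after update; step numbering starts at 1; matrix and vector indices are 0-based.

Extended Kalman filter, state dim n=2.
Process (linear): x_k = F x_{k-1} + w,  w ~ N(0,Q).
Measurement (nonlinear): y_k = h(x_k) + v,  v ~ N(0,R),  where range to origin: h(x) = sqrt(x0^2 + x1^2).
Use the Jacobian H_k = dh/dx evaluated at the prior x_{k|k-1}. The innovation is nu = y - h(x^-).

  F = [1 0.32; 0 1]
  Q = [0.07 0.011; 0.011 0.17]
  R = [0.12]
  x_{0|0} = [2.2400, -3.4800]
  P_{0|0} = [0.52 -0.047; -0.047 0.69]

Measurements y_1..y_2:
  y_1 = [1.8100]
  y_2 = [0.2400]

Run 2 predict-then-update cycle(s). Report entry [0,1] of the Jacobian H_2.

step 1: x^-=[1.1264, -3.4800]  P^-=[0.6306 0.1848; 0.1848 0.8600]  H_jac=[0.3079 -0.9514]  S=[0.8500]  K=[0.0216; -0.8957]  nu=[-1.8478]  x^+=[1.0865, -1.8250]  P^+=[0.6302 0.2012; 0.2012 0.1781]
step 2: x^-=[0.5025, -1.8250]  P^-=[0.8472 0.2692; 0.2692 0.3481]  H_jac=[0.2655 -0.9641]  S=[0.3655]  K=[-0.0949; -0.7228]  nu=[-1.6529]  x^+=[0.6594, -0.6303]  P^+=[0.8439 0.2442; 0.2442 0.1572]

H_jac[0,1] = -0.9641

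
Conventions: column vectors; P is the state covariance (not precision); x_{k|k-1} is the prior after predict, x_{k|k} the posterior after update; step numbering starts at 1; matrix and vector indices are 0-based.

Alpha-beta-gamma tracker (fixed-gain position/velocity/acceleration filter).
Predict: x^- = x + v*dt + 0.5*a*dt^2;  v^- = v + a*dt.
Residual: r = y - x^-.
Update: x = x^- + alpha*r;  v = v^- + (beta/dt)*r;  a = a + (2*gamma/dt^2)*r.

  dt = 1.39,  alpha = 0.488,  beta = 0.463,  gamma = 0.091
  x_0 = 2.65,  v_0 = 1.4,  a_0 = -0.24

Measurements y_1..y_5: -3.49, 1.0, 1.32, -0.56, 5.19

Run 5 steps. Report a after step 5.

a_post = 0.7401

step 1: x_pred=4.3641  r=-7.8541  x^+=0.5313  v^+=-1.5498  a^+=-0.9798
step 2: x_pred=-2.5694  r=3.5694  x^+=-0.8275  v^+=-1.7228  a^+=-0.6436
step 3: x_pred=-3.8440  r=5.1640  x^+=-1.3240  v^+=-0.8973  a^+=-0.1572
step 4: x_pred=-2.7231  r=2.1631  x^+=-1.6675  v^+=-0.3953  a^+=0.0466
step 5: x_pred=-2.1719  r=7.3619  x^+=1.4207  v^+=2.1217  a^+=0.7401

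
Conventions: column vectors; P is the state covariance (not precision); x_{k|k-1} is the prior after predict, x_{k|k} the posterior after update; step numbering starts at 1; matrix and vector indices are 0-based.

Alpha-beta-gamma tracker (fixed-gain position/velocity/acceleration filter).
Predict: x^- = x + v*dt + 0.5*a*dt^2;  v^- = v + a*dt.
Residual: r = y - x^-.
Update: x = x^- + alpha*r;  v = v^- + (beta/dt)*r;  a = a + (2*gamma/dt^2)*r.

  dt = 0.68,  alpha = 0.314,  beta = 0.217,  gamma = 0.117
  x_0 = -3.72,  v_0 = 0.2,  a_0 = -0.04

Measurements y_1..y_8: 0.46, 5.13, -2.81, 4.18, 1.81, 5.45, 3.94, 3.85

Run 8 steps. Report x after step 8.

x_post = 1.0019

step 1: x_pred=-3.5932  r=4.0532  x^+=-2.3205  v^+=1.4663  a^+=2.0112
step 2: x_pred=-0.8585  r=5.9885  x^+=1.0219  v^+=4.7449  a^+=5.0417
step 3: x_pred=5.4141  r=-8.2241  x^+=2.8317  v^+=5.5488  a^+=0.8798
step 4: x_pred=6.8083  r=-2.6283  x^+=5.9830  v^+=5.3083  a^+=-0.4502
step 5: x_pred=9.4886  r=-7.6786  x^+=7.0775  v^+=2.5518  a^+=-4.3360
step 6: x_pred=7.8103  r=-2.3603  x^+=7.0691  v^+=-1.1499  a^+=-5.5304
step 7: x_pred=5.0086  r=-1.0686  x^+=4.6731  v^+=-5.2516  a^+=-6.0712
step 8: x_pred=-0.3017  r=4.1517  x^+=1.0019  v^+=-8.0551  a^+=-3.9702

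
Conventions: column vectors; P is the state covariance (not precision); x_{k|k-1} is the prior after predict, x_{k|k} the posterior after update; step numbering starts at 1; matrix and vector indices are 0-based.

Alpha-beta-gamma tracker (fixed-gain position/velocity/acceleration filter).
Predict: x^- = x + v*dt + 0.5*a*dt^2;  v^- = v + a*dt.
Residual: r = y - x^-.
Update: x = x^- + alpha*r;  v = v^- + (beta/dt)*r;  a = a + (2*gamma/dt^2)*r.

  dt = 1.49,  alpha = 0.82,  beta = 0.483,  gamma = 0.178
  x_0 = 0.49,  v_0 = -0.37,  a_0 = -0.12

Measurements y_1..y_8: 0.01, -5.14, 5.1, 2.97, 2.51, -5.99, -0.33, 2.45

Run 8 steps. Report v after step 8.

v_post = -0.2851

step 1: x_pred=-0.1945  r=0.2045  x^+=-0.0268  v^+=-0.4825  a^+=-0.0872
step 2: x_pred=-0.8426  r=-4.2974  x^+=-4.3665  v^+=-2.0055  a^+=-0.7763
step 3: x_pred=-8.2164  r=13.3164  x^+=2.7030  v^+=1.1544  a^+=1.3590
step 4: x_pred=5.9317  r=-2.9617  x^+=3.5031  v^+=2.2193  a^+=0.8841
step 5: x_pred=7.7912  r=-5.2812  x^+=3.4606  v^+=1.8246  a^+=0.0372
step 6: x_pred=6.2206  r=-12.2106  x^+=-3.7921  v^+=-2.0781  a^+=-1.9208
step 7: x_pred=-9.0207  r=8.6907  x^+=-1.8943  v^+=-2.1229  a^+=-0.5272
step 8: x_pred=-5.6427  r=8.0927  x^+=0.9933  v^+=-0.2851  a^+=0.7705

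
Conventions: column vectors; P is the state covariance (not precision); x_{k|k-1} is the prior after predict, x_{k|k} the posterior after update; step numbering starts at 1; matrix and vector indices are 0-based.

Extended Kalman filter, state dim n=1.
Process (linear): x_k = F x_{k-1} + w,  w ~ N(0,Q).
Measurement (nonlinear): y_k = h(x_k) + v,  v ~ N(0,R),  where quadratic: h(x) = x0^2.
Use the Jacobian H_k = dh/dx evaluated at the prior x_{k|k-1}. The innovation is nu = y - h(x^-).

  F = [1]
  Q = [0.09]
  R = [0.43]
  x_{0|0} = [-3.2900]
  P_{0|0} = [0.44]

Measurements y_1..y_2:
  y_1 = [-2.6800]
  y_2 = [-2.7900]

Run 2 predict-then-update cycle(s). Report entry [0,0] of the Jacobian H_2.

H_jac[0,0] = -2.5509

step 1: x^-=[-3.2900]  P^-=[0.5300]  H_jac=[-6.5800]  S=[23.3771]  K=[-0.1492]  nu=[-13.5041]  x^+=[-1.2755]  P^+=[0.0097]
step 2: x^-=[-1.2755]  P^-=[0.0997]  H_jac=[-2.5509]  S=[1.0791]  K=[-0.2358]  nu=[-4.4168]  x^+=[-0.2340]  P^+=[0.0397]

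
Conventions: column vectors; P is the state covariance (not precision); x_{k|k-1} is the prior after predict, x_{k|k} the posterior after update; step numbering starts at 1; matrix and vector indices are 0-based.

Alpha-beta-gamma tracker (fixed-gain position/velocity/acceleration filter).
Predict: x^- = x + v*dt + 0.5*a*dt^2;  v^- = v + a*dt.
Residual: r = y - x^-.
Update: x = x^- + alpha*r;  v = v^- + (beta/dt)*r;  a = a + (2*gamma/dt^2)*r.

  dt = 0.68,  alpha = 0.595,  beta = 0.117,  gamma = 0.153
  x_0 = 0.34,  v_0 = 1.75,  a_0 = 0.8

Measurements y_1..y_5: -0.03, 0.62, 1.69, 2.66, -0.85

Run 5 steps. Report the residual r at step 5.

step 1: x_pred=1.7150  r=-1.7450  x^+=0.6767  v^+=1.9938  a^+=-0.3548
step 2: x_pred=1.9504  r=-1.3304  x^+=1.1588  v^+=1.5236  a^+=-1.2352
step 3: x_pred=1.9093  r=-0.2193  x^+=1.7788  v^+=0.6459  a^+=-1.3803
step 4: x_pred=1.8989  r=0.7611  x^+=2.3518  v^+=-0.1617  a^+=-0.8767
step 5: x_pred=2.0391  r=-2.8891  x^+=0.3201  v^+=-1.2550  a^+=-2.7886

resid = -2.8891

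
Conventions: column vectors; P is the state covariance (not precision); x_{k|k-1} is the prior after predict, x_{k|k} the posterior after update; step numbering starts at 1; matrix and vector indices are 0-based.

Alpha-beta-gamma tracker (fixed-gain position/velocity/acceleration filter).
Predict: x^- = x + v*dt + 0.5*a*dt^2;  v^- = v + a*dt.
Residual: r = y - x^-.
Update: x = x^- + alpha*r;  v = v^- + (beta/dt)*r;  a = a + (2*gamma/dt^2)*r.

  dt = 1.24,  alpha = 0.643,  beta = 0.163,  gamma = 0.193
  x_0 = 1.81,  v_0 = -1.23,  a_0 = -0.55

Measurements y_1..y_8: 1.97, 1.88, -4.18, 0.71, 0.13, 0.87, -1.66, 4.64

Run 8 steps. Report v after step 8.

step 1: x_pred=-0.1380  r=2.1080  x^+=1.2174  v^+=-1.6349  a^+=-0.0208
step 2: x_pred=-0.8258  r=2.7058  x^+=0.9140  v^+=-1.3050  a^+=0.6585
step 3: x_pred=-0.1979  r=-3.9821  x^+=-2.7584  v^+=-1.0119  a^+=-0.3412
step 4: x_pred=-4.2755  r=4.9855  x^+=-1.0698  v^+=-0.7796  a^+=0.9104
step 5: x_pred=-1.3367  r=1.4667  x^+=-0.3936  v^+=0.5420  a^+=1.2786
step 6: x_pred=1.2615  r=-0.3915  x^+=1.0098  v^+=2.0760  a^+=1.1803
step 7: x_pred=4.4914  r=-6.1514  x^+=0.5361  v^+=2.7310  a^+=-0.3640
step 8: x_pred=3.6426  r=0.9974  x^+=4.2839  v^+=2.4108  a^+=-0.1136

v_post = 2.4108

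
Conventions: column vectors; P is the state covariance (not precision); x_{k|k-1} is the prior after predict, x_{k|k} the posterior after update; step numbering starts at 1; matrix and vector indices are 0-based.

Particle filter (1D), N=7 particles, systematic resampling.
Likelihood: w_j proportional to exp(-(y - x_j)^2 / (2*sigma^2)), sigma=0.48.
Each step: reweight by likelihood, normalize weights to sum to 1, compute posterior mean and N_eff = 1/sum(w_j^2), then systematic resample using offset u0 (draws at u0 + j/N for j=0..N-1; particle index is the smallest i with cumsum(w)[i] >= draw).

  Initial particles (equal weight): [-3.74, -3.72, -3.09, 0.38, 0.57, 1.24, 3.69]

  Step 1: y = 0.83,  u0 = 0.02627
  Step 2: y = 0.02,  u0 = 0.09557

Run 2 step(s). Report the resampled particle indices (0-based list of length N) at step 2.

step 1: w=[0.0000, 0.0000, 0.0000, 0.2926, 0.3921, 0.3153, 0.0000]  mean=0.7256  Neff=2.9518  idx=[3, 3, 4, 4, 4, 5, 5]
step 2: w=[0.2400, 0.2400, 0.1649, 0.1649, 0.1649, 0.0126, 0.0126]  mean=0.4956  Neff=5.0723  idx=[0, 0, 1, 2, 3, 3, 4]

resampled_idx = [0, 0, 1, 2, 3, 3, 4]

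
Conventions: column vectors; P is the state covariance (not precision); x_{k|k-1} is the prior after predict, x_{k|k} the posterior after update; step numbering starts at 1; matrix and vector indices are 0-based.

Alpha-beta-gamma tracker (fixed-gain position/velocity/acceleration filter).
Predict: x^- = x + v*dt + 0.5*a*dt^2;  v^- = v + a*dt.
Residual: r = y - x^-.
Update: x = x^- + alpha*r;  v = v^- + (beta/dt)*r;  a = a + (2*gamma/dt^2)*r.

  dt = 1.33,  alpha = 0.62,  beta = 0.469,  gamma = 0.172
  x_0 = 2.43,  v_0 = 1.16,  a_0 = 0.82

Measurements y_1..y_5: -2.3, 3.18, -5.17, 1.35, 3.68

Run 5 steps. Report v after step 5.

step 1: x_pred=4.6980  r=-6.9980  x^+=0.3593  v^+=-0.2171  a^+=-0.5409
step 2: x_pred=-0.4079  r=3.5879  x^+=1.8166  v^+=0.3287  a^+=0.1568
step 3: x_pred=2.3924  r=-7.5624  x^+=-2.2963  v^+=-2.1295  a^+=-1.3138
step 4: x_pred=-6.2905  r=7.6405  x^+=-1.5534  v^+=-1.1826  a^+=0.1720
step 5: x_pred=-2.9741  r=6.6541  x^+=1.1514  v^+=1.3926  a^+=1.4661

v_post = 1.3926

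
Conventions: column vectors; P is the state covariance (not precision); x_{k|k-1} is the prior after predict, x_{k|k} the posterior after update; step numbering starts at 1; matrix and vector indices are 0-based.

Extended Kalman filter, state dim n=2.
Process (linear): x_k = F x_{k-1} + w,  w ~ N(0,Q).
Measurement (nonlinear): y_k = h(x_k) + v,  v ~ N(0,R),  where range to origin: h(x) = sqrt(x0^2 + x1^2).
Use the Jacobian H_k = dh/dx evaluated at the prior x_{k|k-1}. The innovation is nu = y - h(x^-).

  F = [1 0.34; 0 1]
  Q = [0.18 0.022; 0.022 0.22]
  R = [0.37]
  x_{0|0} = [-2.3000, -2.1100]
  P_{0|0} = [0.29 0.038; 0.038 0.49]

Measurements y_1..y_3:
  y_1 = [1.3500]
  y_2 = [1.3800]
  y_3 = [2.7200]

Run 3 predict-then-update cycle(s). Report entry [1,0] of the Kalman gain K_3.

step 1: x^-=[-3.0174, -2.1100]  P^-=[0.5525 0.2266; 0.2266 0.7100]  H_jac=[-0.8195 -0.5731]  S=[1.1871]  K=[-0.4908; -0.4992]  nu=[-2.3320]  x^+=[-1.8728, -0.9459]  P^+=[0.2665 -0.0642; -0.0642 0.4142]
step 2: x^-=[-2.1944, -0.9459]  P^-=[0.4507 0.0986; 0.0986 0.6342]  H_jac=[-0.9183 -0.3958]  S=[0.9211]  K=[-0.4917; -0.3708]  nu=[-1.0096]  x^+=[-1.6980, -0.5715]  P^+=[0.2280 -0.0694; -0.0694 0.5075]
step 3: x^-=[-1.8923, -0.5715]  P^-=[0.4195 0.1252; 0.1252 0.7275]  H_jac=[-0.9573 -0.2891]  S=[0.8846]  K=[-0.4949; -0.3733]  nu=[0.7433]  x^+=[-2.2602, -0.8490]  P^+=[0.2028 -0.0382; -0.0382 0.6043]

K[1,0] = -0.3733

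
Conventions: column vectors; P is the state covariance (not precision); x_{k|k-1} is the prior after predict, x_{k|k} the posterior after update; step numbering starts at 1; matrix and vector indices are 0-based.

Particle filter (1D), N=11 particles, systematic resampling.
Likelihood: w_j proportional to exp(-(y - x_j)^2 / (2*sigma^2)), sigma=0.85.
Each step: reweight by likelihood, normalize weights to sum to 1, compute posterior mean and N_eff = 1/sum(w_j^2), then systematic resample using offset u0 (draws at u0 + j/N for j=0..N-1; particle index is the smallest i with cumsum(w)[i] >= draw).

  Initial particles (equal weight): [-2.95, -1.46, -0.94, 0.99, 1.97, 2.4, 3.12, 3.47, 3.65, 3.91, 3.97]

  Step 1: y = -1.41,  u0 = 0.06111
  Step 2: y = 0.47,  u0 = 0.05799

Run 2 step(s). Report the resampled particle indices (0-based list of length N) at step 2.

resampled_idx = [2, 4, 6, 6, 7, 7, 8, 9, 9, 10, 10]

step 1: w=[0.0936, 0.4824, 0.4148, 0.0090, 0.0002, 0.0000, 0.0000, 0.0000, 0.0000, 0.0000, 0.0000]  mean=-1.3611  Neff=2.4177  idx=[0, 1, 1, 1, 1, 1, 2, 2, 2, 2, 2]
step 2: w=[0.0002, 0.0462, 0.0462, 0.0462, 0.0462, 0.0462, 0.1537, 0.1537, 0.1537, 0.1537, 0.1537]  mean=-1.0605  Neff=7.7599  idx=[2, 4, 6, 6, 7, 7, 8, 9, 9, 10, 10]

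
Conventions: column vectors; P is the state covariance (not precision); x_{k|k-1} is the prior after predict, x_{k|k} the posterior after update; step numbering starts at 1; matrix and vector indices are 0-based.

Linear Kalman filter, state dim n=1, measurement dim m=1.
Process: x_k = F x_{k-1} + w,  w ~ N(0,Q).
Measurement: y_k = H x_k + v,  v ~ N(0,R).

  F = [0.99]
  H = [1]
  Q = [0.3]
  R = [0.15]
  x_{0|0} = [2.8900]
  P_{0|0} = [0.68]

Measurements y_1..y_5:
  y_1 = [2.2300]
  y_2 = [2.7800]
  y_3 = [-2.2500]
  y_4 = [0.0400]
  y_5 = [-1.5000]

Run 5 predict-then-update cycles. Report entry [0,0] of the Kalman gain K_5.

K[0,0] = 0.7309

step 1: x^-=[2.8611]  P^-=[0.9665]  S=[1.1165]  K=[0.8656]  nu=[-0.6311]  x^+=[2.3148]  P^+=[0.1298]
step 2: x^-=[2.2916]  P^-=[0.4273]  S=[0.5773]  K=[0.7402]  nu=[0.4884]  x^+=[2.6531]  P^+=[0.1110]
step 3: x^-=[2.6266]  P^-=[0.4088]  S=[0.5588]  K=[0.7316]  nu=[-4.8766]  x^+=[-0.9410]  P^+=[0.1097]
step 4: x^-=[-0.9316]  P^-=[0.4076]  S=[0.5576]  K=[0.7310]  nu=[0.9716]  x^+=[-0.2214]  P^+=[0.1096]
step 5: x^-=[-0.2192]  P^-=[0.4075]  S=[0.5575]  K=[0.7309]  nu=[-1.2808]  x^+=[-1.1554]  P^+=[0.1096]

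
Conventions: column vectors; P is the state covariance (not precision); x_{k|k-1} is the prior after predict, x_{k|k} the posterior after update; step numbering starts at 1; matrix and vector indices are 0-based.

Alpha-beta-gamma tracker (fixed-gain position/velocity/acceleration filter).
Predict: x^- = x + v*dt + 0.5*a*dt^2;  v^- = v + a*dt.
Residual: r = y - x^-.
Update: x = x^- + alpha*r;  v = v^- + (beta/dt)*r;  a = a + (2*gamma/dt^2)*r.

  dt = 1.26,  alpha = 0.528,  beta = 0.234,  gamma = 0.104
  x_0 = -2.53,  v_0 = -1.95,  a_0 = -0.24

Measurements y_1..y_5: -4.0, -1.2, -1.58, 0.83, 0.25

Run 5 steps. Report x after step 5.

step 1: x_pred=-5.1775  r=1.1775  x^+=-4.5558  v^+=-2.0337  a^+=-0.0857
step 2: x_pred=-7.1863  r=5.9863  x^+=-4.0255  v^+=-1.0300  a^+=0.6986
step 3: x_pred=-4.7688  r=3.1888  x^+=-3.0851  v^+=0.4424  a^+=1.1164
step 4: x_pred=-1.6415  r=2.4715  x^+=-0.3366  v^+=2.3080  a^+=1.4402
step 5: x_pred=3.7148  r=-3.4648  x^+=1.8854  v^+=3.4792  a^+=0.9862

x_post = 1.8854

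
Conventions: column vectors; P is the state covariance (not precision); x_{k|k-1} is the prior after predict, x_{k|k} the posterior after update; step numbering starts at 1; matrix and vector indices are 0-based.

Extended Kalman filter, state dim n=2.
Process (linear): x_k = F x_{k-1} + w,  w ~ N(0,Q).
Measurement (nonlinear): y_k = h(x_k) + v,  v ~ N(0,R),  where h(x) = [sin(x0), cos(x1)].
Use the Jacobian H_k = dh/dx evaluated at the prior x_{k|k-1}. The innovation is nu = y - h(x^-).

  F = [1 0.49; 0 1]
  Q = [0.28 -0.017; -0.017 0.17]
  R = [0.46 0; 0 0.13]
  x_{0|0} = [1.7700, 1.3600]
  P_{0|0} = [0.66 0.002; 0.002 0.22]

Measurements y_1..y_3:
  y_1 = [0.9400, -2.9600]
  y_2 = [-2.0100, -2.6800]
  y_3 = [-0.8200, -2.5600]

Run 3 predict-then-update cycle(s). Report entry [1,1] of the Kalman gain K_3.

step 1: x^-=[2.4364, 1.3600]  P^-=[0.9948 0.0928; 0.0928 0.3900]  H_jac=[-0.7615 0.0000; 0.0000 -0.9779]  S=[1.0368 0.0691; 0.0691 0.5029]  K=[-0.7252 -0.0808; -0.0178 -0.7559]  nu=[0.2918, -3.1692]  x^+=[2.4808, 3.7503]  P^+=[0.4381 0.0107; 0.0107 0.1005]
step 2: x^-=[4.3185, 3.7503]  P^-=[0.7527 0.0430; 0.0430 0.2705]  H_jac=[-0.3838 0.0000; 0.0000 0.5718]  S=[0.5709 -0.0094; -0.0094 0.2184]  K=[-0.5046 0.0907; -0.0172 0.7073]  nu=[-1.0866, -1.8596]  x^+=[4.6980, 2.4537]  P^+=[0.6047 0.0206; 0.0206 0.1608]
step 3: x^-=[5.9003, 2.4537]  P^-=[0.9436 0.0824; 0.0824 0.3308]  H_jac=[0.9276 0.0000; 0.0000 -0.6349]  S=[1.2719 -0.0485; -0.0485 0.2634]  K=[0.6854 -0.0724; 0.0299 -0.7920]  nu=[-0.4464, -1.7874]  x^+=[5.7237, 3.8560]  P^+=[0.3399 0.0148; 0.0148 0.1622]

K[1,1] = -0.7920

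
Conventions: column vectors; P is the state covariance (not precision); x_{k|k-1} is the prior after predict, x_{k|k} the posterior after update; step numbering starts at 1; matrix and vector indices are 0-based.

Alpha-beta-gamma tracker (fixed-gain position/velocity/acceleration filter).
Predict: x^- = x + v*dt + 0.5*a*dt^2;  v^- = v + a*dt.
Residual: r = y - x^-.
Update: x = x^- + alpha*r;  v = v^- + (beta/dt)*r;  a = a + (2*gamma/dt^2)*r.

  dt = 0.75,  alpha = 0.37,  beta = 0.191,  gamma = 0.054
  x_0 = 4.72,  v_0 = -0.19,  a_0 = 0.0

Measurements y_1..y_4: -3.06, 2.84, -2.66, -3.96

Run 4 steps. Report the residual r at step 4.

resid = 0.7035

step 1: x_pred=4.5775  r=-7.6375  x^+=1.7516  v^+=-2.1350  a^+=-1.4664
step 2: x_pred=-0.2621  r=3.1021  x^+=0.8857  v^+=-2.4448  a^+=-0.8708
step 3: x_pred=-1.1928  r=-1.4672  x^+=-1.7357  v^+=-3.4716  a^+=-1.1525
step 4: x_pred=-4.6635  r=0.7035  x^+=-4.4032  v^+=-4.1568  a^+=-1.0174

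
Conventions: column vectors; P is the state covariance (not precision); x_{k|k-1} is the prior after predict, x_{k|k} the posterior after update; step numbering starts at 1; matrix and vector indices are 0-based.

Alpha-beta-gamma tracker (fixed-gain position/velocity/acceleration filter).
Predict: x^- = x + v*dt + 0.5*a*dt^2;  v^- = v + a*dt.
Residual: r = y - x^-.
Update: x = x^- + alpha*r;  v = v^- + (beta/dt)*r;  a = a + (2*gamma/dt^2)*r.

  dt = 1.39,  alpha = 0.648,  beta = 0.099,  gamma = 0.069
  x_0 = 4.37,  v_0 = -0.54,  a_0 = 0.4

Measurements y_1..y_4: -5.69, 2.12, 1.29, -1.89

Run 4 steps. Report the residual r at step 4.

resid = -2.1823

step 1: x_pred=4.0058  r=-9.6958  x^+=-2.2771  v^+=-0.6746  a^+=-0.2925
step 2: x_pred=-3.4973  r=5.6173  x^+=0.1427  v^+=-0.6811  a^+=0.1087
step 3: x_pred=-0.6990  r=1.9890  x^+=0.5899  v^+=-0.3883  a^+=0.2508
step 4: x_pred=0.2923  r=-2.1823  x^+=-1.1218  v^+=-0.1952  a^+=0.0949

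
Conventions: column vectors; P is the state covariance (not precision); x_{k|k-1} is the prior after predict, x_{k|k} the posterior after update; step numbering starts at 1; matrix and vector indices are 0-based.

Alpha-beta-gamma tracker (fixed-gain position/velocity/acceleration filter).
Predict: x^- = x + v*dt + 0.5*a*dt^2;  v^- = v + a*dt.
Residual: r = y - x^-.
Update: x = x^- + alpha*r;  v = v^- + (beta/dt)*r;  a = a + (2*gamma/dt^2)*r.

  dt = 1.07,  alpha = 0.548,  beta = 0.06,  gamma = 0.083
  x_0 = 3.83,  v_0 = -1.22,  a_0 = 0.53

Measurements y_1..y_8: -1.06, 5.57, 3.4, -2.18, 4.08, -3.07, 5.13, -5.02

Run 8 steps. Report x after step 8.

x_post = -1.0451

step 1: x_pred=2.8280  r=-3.8880  x^+=0.6974  v^+=-0.8709  a^+=-0.0337
step 2: x_pred=-0.2538  r=5.8238  x^+=2.9376  v^+=-0.5804  a^+=0.8107
step 3: x_pred=2.7806  r=0.6194  x^+=3.1201  v^+=0.3217  a^+=0.9005
step 4: x_pred=3.9798  r=-6.1598  x^+=0.6042  v^+=0.9398  a^+=0.0074
step 5: x_pred=1.6140  r=2.4660  x^+=2.9654  v^+=1.0860  a^+=0.3649
step 6: x_pred=4.3363  r=-7.4063  x^+=0.2776  v^+=1.0611  a^+=-0.7089
step 7: x_pred=1.0072  r=4.1228  x^+=3.2665  v^+=0.5338  a^+=-0.1112
step 8: x_pred=3.7740  r=-8.7940  x^+=-1.0451  v^+=-0.0783  a^+=-1.3862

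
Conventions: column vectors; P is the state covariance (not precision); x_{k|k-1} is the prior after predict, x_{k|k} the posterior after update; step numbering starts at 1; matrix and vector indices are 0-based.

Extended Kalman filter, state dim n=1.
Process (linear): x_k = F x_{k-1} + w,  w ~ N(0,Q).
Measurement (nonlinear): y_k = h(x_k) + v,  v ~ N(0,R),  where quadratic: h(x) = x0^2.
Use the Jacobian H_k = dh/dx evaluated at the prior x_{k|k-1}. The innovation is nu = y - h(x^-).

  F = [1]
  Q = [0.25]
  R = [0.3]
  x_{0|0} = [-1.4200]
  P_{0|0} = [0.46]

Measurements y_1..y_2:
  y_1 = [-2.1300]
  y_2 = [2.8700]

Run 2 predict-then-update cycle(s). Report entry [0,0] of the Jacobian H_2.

step 1: x^-=[-1.4200]  P^-=[0.7100]  H_jac=[-2.8400]  S=[6.0266]  K=[-0.3346]  nu=[-4.1464]  x^+=[-0.0327]  P^+=[0.0353]
step 2: x^-=[-0.0327]  P^-=[0.2853]  H_jac=[-0.0654]  S=[0.3012]  K=[-0.0619]  nu=[2.8689]  x^+=[-0.2103]  P^+=[0.2842]

H_jac[0,0] = -0.0654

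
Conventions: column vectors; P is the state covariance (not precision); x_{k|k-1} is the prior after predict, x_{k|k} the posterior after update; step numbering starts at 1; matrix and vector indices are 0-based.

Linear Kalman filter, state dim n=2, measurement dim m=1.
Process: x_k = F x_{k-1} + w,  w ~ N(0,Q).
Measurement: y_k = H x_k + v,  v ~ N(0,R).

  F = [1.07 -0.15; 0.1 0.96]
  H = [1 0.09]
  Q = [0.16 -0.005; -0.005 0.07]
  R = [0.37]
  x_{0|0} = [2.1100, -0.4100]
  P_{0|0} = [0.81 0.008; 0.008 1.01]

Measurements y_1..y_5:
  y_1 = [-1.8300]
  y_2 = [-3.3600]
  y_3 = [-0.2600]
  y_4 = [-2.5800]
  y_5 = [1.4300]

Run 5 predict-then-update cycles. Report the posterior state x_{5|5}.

step 1: x^-=[2.3192, -0.1826]  P^-=[1.1075 -0.0557; -0.0557 1.0105]  S=[1.4757]  K=[0.7471; 0.0239]  nu=[-4.1328]  x^+=[-0.7685, -0.2814]  P^+=[0.2838 -0.0820; -0.0820 1.0096]
step 2: x^-=[-0.7801, -0.3470]  P^-=[0.5340 -0.2030; -0.2030 0.9875]  S=[0.8754]  K=[0.5891; -0.1304]  nu=[-2.5487]  x^+=[-2.2815, -0.0146]  P^+=[0.2302 -0.1358; -0.1358 0.9727]
step 3: x^-=[-2.4390, -0.2422]  P^-=[0.4890 -0.2579; -0.2579 0.9426]  S=[0.8202]  K=[0.5679; -0.2110]  nu=[2.2008]  x^+=[-1.1892, -0.7065]  P^+=[0.2245 -0.1596; -0.1596 0.9061]
step 4: x^-=[-1.1665, -0.7971]  P^-=[0.4886 -0.2730; -0.2730 0.8767]  S=[0.8166]  K=[0.5683; -0.2377]  nu=[-1.3418]  x^+=[-1.9290, -0.4782]  P^+=[0.2249 -0.1627; -0.1627 0.8305]
step 5: x^-=[-1.9923, -0.6519]  P^-=[0.4884 -0.2652; -0.2652 0.8064]  S=[0.8172]  K=[0.5685; -0.2357]  nu=[3.4810]  x^+=[-0.0135, -1.4725]  P^+=[0.2243 -0.1557; -0.1557 0.7610]

x_post = [-0.0135, -1.4725]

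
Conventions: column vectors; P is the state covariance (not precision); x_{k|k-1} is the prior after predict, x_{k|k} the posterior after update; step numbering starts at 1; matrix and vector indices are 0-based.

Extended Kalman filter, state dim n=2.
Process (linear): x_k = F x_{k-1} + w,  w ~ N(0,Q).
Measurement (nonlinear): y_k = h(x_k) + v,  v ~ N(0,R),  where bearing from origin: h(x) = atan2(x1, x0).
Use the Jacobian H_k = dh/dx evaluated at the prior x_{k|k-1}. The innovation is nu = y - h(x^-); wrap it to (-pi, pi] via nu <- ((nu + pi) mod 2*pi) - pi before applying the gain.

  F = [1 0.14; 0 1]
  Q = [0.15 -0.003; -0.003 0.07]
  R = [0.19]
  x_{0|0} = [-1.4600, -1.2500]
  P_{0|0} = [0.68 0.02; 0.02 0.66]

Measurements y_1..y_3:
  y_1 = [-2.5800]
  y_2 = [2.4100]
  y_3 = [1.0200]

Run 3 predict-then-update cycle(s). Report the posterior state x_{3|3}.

step 1: x^-=[-1.6350, -1.2500]  P^-=[0.8485 0.1094; 0.1094 0.7300]  H_jac=[0.2951 -0.3860]  S=[0.3477]  K=[0.5987; -0.7175]  nu=[-0.0911]  x^+=[-1.6896, -1.1846]  P^+=[0.7239 0.2588; 0.2588 0.5510]
step 2: x^-=[-1.8554, -1.1846]  P^-=[0.9572 0.3329; 0.3329 0.6210]  H_jac=[0.2445 -0.3829]  S=[0.2759]  K=[0.3861; -0.5668]  nu=[-1.2998]  x^+=[-2.3572, -0.4479]  P^+=[0.9160 0.3933; 0.3933 0.5324]
step 3: x^-=[-2.4199, -0.4479]  P^-=[1.1866 0.4648; 0.4648 0.6024]  H_jac=[0.0740 -0.3996]  S=[0.2652]  K=[-0.3694; -0.7779]  nu=[-2.3046]  x^+=[-1.5685, 1.3450]  P^+=[1.1504 0.3886; 0.3886 0.4419]

x_post = [-1.5685, 1.3450]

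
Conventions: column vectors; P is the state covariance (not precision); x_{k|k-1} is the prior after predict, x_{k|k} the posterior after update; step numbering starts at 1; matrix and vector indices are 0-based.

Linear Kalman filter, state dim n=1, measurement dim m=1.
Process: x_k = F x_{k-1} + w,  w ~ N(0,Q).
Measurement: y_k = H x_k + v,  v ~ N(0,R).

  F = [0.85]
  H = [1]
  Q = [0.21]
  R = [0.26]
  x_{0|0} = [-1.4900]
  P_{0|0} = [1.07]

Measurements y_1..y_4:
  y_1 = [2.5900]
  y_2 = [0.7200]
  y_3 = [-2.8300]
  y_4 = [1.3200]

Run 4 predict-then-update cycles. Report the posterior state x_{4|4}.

x_post = [0.2759]

step 1: x^-=[-1.2665]  P^-=[0.9831]  S=[1.2431]  K=[0.7908]  nu=[3.8565]  x^+=[1.7834]  P^+=[0.2056]
step 2: x^-=[1.5159]  P^-=[0.3586]  S=[0.6186]  K=[0.5797]  nu=[-0.7959]  x^+=[1.0545]  P^+=[0.1507]
step 3: x^-=[0.8964]  P^-=[0.3189]  S=[0.5789]  K=[0.5509]  nu=[-3.7264]  x^+=[-1.1564]  P^+=[0.1432]
step 4: x^-=[-0.9829]  P^-=[0.3135]  S=[0.5735]  K=[0.5466]  nu=[2.3029]  x^+=[0.2759]  P^+=[0.1421]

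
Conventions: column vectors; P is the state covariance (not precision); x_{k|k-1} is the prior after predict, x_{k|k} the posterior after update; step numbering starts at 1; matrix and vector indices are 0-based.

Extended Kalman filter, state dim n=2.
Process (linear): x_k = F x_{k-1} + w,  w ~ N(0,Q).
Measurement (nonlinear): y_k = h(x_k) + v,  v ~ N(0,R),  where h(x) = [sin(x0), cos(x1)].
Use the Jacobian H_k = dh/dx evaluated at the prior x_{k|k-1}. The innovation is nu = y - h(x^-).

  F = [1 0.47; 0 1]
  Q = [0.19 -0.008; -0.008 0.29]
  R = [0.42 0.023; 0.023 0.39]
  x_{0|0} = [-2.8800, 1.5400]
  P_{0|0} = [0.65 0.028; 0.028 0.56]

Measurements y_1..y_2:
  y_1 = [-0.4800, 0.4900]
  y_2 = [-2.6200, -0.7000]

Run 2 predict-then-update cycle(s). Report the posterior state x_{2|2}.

step 1: x^-=[-2.1562, 1.5400]  P^-=[0.9900 0.2832; 0.2832 0.8500]  H_jac=[-0.5525 0.0000; 0.0000 -0.9995]  S=[0.7223 0.1794; 0.1794 1.2392]  K=[-0.7268 -0.1232; -0.0481 -0.6786]  nu=[0.3535, 0.4592]  x^+=[-2.4697, 1.2114]  P^+=[0.5576 0.0648; 0.0648 0.2659]
step 2: x^-=[-1.9003, 1.2114]  P^-=[0.8672 0.1818; 0.1818 0.5559]  H_jac=[-0.3236 0.0000; 0.0000 -0.9361]  S=[0.5108 0.0781; 0.0781 0.8771]  K=[-0.5269 -0.1471; -0.0248 -0.5911]  nu=[-1.6738, -1.0517]  x^+=[-0.8637, 1.8746]  P^+=[0.6943 0.0742; 0.0742 0.2469]

x_post = [-0.8637, 1.8746]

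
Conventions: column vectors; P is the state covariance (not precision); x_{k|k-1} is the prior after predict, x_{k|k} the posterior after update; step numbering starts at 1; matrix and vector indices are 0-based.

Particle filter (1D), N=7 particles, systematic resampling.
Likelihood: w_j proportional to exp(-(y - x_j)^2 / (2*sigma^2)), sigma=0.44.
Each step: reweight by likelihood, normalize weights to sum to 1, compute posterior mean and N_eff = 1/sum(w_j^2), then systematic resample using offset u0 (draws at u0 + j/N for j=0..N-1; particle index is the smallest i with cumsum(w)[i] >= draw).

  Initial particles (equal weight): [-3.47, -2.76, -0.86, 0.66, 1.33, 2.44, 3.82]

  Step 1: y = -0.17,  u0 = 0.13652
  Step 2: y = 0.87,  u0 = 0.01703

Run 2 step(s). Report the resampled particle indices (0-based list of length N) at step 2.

step 1: w=[0.0000, 0.0000, 0.6299, 0.3636, 0.0065, 0.0000, 0.0000]  mean=-0.2932  Neff=1.8901  idx=[2, 2, 2, 2, 3, 3, 4]
step 2: w=[0.0002, 0.0002, 0.0002, 0.0002, 0.3772, 0.3772, 0.2448]  mean=0.8229  Neff=2.9024  idx=[4, 4, 4, 5, 5, 5, 6]

resampled_idx = [4, 4, 4, 5, 5, 5, 6]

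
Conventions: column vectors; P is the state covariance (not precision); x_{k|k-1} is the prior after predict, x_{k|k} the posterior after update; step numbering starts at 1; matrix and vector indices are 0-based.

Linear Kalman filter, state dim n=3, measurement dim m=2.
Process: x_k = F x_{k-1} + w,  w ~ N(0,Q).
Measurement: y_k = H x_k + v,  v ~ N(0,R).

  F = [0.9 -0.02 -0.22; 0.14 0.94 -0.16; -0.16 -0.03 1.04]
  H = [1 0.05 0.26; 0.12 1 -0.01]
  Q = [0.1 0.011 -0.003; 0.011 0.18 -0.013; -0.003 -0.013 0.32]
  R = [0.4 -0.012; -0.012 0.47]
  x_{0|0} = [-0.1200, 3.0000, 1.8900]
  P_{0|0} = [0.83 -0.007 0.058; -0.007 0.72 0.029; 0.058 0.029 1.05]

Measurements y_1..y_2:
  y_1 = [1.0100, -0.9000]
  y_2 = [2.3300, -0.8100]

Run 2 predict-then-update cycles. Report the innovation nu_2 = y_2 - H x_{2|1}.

innov = [2.4063, -0.6122]

step 1: x^-=[-0.5838, 2.5008, 1.8948]  P^-=[0.8009 0.1171 -0.3062; 0.1171 0.8462 -0.1871; -0.3062 -0.1871 1.4564]  S=[1.1491 0.1853; 0.1853 1.3604]  K=[0.6208 0.0744; -0.0060 0.6345; 0.0850 -0.1868]  nu=[0.9761, -3.3118]  x^+=[-0.2241, 0.3936, 2.5966]  P^+=[0.3334 -0.0158 -0.3277; -0.0158 0.2998 -0.0355; -0.3277 -0.0355 1.4065]
step 2: x^-=[-0.7808, -0.0769, 2.7245]  P^-=[0.5683 0.1481 -0.6900; 0.1481 0.5087 -0.3514; -0.6900 -0.3514 1.9612]  S=[0.7490 0.1197; 0.1197 1.0313]  K=[0.5039 0.1579; 0.0281 0.5106; -0.1972 -0.4172]  nu=[2.4063, -0.6122]  x^+=[0.3349, -0.3219, 2.5053]  P^+=[0.3334 0.0230 -0.5187; 0.0230 0.2358 -0.1141; -0.5187 -0.1141 1.7328]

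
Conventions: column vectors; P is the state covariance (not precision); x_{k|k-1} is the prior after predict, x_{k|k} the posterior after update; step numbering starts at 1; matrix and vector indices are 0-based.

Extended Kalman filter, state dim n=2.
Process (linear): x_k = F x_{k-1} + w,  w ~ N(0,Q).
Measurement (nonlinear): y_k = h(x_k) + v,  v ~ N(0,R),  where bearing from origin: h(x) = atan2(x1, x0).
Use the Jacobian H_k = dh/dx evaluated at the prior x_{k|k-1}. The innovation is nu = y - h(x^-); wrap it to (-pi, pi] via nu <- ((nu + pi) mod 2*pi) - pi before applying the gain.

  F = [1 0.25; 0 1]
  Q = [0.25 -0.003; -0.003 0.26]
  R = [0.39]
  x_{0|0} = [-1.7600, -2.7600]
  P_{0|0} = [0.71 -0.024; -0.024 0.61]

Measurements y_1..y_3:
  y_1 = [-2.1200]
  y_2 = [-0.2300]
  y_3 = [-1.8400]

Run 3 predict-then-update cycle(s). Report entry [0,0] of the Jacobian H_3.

step 1: x^-=[-2.4500, -2.7600]  P^-=[0.9861 0.1255; 0.1255 0.8700]  H_jac=[0.2026 -0.1799]  S=[0.4495]  K=[0.3943; -0.2916]  nu=[0.1768]  x^+=[-2.3803, -2.8115]  P^+=[0.9162 0.1772; 0.1772 0.8318]
step 2: x^-=[-3.0832, -2.8115]  P^-=[1.3068 0.3821; 0.3821 1.0918]  H_jac=[0.1615 -0.1771]  S=[0.4365]  K=[0.3285; -0.3016]  nu=[2.1722]  x^+=[-2.3697, -3.4667]  P^+=[1.2597 0.4254; 0.4254 1.0521]
step 3: x^-=[-3.2364, -3.4667]  P^-=[1.7882 0.6854; 0.6854 1.3121]  H_jac=[0.1541 -0.1439]  S=[0.4292]  K=[0.4123; -0.1937]  nu=[0.4819]  x^+=[-3.0377, -3.5600]  P^+=[1.7152 0.7197; 0.7197 1.2960]

H_jac[0,0] = 0.1541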